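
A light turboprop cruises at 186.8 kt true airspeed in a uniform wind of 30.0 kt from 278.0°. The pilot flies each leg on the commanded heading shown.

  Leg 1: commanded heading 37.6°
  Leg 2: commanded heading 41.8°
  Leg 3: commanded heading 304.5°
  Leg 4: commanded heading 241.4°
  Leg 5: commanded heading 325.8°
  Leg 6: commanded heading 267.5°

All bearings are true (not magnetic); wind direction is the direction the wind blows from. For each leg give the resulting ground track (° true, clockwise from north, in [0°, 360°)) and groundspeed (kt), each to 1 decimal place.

Leg 1: heading 37.6°; drift +7.4° → track 45.0°, groundspeed 203.3 kt
Leg 2: heading 41.8°; drift +7.0° → track 48.8°, groundspeed 205.0 kt
Leg 3: heading 304.5°; drift +4.8° → track 309.3°, groundspeed 160.5 kt
Leg 4: heading 241.4°; drift -6.3° → track 235.1°, groundspeed 163.7 kt
Leg 5: heading 325.8°; drift +7.6° → track 333.4°, groundspeed 168.1 kt
Leg 6: heading 267.5°; drift -2.0° → track 265.5°, groundspeed 157.4 kt

Leg 1: track=45.0°, groundspeed=203.3 kt
Leg 2: track=48.8°, groundspeed=205.0 kt
Leg 3: track=309.3°, groundspeed=160.5 kt
Leg 4: track=235.1°, groundspeed=163.7 kt
Leg 5: track=333.4°, groundspeed=168.1 kt
Leg 6: track=265.5°, groundspeed=157.4 kt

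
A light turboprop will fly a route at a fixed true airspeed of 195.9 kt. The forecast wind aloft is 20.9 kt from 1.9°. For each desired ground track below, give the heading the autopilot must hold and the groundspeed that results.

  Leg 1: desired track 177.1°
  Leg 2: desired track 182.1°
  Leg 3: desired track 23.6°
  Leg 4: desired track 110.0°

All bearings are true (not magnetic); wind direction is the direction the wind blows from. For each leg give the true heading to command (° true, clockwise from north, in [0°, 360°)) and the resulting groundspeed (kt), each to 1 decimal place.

Leg 1: heading=176.6°, groundspeed=216.7 kt
Leg 2: heading=182.1°, groundspeed=216.8 kt
Leg 3: heading=21.3°, groundspeed=176.3 kt
Leg 4: heading=104.2°, groundspeed=201.4 kt

Leg 1: desired track 177.1°; wind correction -0.5° → command heading 176.6°, groundspeed 216.7 kt
Leg 2: desired track 182.1°; wind correction +0.0° → command heading 182.1°, groundspeed 216.8 kt
Leg 3: desired track 23.6°; wind correction -2.3° → command heading 21.3°, groundspeed 176.3 kt
Leg 4: desired track 110.0°; wind correction -5.8° → command heading 104.2°, groundspeed 201.4 kt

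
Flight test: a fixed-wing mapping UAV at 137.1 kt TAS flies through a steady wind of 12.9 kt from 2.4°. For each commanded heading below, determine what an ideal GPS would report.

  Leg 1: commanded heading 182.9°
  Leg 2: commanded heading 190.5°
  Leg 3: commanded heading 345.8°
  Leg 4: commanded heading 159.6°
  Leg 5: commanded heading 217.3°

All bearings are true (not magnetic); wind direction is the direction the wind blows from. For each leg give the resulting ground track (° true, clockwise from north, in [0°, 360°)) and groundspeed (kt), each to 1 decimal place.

Leg 1: track=182.9°, groundspeed=150.0 kt
Leg 2: track=189.8°, groundspeed=149.9 kt
Leg 3: track=344.1°, groundspeed=124.8 kt
Leg 4: track=161.5°, groundspeed=149.1 kt
Leg 5: track=214.4°, groundspeed=147.9 kt

Leg 1: heading 182.9°; drift +0.0° → track 182.9°, groundspeed 150.0 kt
Leg 2: heading 190.5°; drift -0.7° → track 189.8°, groundspeed 149.9 kt
Leg 3: heading 345.8°; drift -1.7° → track 344.1°, groundspeed 124.8 kt
Leg 4: heading 159.6°; drift +1.9° → track 161.5°, groundspeed 149.1 kt
Leg 5: heading 217.3°; drift -2.9° → track 214.4°, groundspeed 147.9 kt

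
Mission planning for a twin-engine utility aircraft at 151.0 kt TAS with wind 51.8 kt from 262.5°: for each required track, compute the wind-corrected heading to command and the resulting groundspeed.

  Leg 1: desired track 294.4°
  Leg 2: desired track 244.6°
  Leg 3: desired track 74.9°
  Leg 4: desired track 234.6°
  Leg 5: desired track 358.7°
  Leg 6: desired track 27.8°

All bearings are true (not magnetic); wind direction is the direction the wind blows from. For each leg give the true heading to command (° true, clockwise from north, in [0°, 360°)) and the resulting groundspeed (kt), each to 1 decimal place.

Leg 1: heading=284.0°, groundspeed=104.5 kt
Leg 2: heading=250.7°, groundspeed=100.9 kt
Leg 3: heading=72.3°, groundspeed=202.2 kt
Leg 4: heading=243.8°, groundspeed=103.3 kt
Leg 5: heading=338.8°, groundspeed=147.5 kt
Leg 6: heading=11.5°, groundspeed=174.9 kt

Leg 1: desired track 294.4°; wind correction -10.4° → command heading 284.0°, groundspeed 104.5 kt
Leg 2: desired track 244.6°; wind correction +6.1° → command heading 250.7°, groundspeed 100.9 kt
Leg 3: desired track 74.9°; wind correction -2.6° → command heading 72.3°, groundspeed 202.2 kt
Leg 4: desired track 234.6°; wind correction +9.2° → command heading 243.8°, groundspeed 103.3 kt
Leg 5: desired track 358.7°; wind correction -19.9° → command heading 338.8°, groundspeed 147.5 kt
Leg 6: desired track 27.8°; wind correction -16.3° → command heading 11.5°, groundspeed 174.9 kt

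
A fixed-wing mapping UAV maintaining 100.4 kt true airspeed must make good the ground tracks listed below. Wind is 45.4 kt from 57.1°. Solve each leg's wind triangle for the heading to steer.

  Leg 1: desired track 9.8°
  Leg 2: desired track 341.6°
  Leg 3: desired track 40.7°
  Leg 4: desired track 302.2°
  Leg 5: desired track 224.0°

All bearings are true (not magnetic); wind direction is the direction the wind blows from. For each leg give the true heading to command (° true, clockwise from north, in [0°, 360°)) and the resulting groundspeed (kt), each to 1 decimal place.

Leg 1: heading=29.2°, groundspeed=63.9 kt
Leg 2: heading=7.6°, groundspeed=78.9 kt
Leg 3: heading=48.0°, groundspeed=56.0 kt
Leg 4: heading=326.4°, groundspeed=110.7 kt
Leg 5: heading=218.1°, groundspeed=144.1 kt

Leg 1: desired track 9.8°; wind correction +19.4° → command heading 29.2°, groundspeed 63.9 kt
Leg 2: desired track 341.6°; wind correction +26.0° → command heading 7.6°, groundspeed 78.9 kt
Leg 3: desired track 40.7°; wind correction +7.3° → command heading 48.0°, groundspeed 56.0 kt
Leg 4: desired track 302.2°; wind correction +24.2° → command heading 326.4°, groundspeed 110.7 kt
Leg 5: desired track 224.0°; wind correction -5.9° → command heading 218.1°, groundspeed 144.1 kt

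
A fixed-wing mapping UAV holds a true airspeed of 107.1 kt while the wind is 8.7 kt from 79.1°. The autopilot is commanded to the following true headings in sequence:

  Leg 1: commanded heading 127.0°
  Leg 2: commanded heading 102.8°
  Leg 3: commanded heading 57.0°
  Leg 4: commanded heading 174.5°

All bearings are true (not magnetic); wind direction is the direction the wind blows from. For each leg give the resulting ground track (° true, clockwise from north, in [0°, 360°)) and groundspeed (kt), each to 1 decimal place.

Leg 1: track=130.6°, groundspeed=101.5 kt
Leg 2: track=104.8°, groundspeed=99.2 kt
Leg 3: track=55.1°, groundspeed=99.1 kt
Leg 4: track=179.1°, groundspeed=108.3 kt

Leg 1: heading 127.0°; drift +3.6° → track 130.6°, groundspeed 101.5 kt
Leg 2: heading 102.8°; drift +2.0° → track 104.8°, groundspeed 99.2 kt
Leg 3: heading 57.0°; drift -1.9° → track 55.1°, groundspeed 99.1 kt
Leg 4: heading 174.5°; drift +4.6° → track 179.1°, groundspeed 108.3 kt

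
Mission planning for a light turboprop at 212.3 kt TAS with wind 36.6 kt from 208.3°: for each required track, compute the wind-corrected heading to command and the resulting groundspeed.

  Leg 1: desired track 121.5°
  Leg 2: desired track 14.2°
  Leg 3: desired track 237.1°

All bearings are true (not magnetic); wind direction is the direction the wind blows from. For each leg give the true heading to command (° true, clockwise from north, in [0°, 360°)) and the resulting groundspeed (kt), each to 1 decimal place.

Leg 1: desired track 121.5°; wind correction +9.9° → command heading 131.4°, groundspeed 207.1 kt
Leg 2: desired track 14.2°; wind correction -2.4° → command heading 11.8°, groundspeed 247.6 kt
Leg 3: desired track 237.1°; wind correction -4.8° → command heading 232.3°, groundspeed 179.5 kt

Leg 1: heading=131.4°, groundspeed=207.1 kt
Leg 2: heading=11.8°, groundspeed=247.6 kt
Leg 3: heading=232.3°, groundspeed=179.5 kt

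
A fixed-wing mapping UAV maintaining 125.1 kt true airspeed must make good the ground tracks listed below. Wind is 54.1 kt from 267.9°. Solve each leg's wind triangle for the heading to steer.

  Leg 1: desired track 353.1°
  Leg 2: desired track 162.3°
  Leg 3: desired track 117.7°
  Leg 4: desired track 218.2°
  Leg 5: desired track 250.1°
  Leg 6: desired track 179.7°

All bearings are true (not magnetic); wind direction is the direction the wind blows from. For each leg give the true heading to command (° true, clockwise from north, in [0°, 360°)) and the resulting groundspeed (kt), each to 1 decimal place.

Leg 1: desired track 353.1°; wind correction -25.5° → command heading 327.6°, groundspeed 108.4 kt
Leg 2: desired track 162.3°; wind correction +24.6° → command heading 186.9°, groundspeed 128.3 kt
Leg 3: desired track 117.7°; wind correction +12.4° → command heading 130.1°, groundspeed 169.1 kt
Leg 4: desired track 218.2°; wind correction +19.3° → command heading 237.5°, groundspeed 83.1 kt
Leg 5: desired track 250.1°; wind correction +7.6° → command heading 257.7°, groundspeed 72.5 kt
Leg 6: desired track 179.7°; wind correction +25.6° → command heading 205.3°, groundspeed 111.1 kt

Leg 1: heading=327.6°, groundspeed=108.4 kt
Leg 2: heading=186.9°, groundspeed=128.3 kt
Leg 3: heading=130.1°, groundspeed=169.1 kt
Leg 4: heading=237.5°, groundspeed=83.1 kt
Leg 5: heading=257.7°, groundspeed=72.5 kt
Leg 6: heading=205.3°, groundspeed=111.1 kt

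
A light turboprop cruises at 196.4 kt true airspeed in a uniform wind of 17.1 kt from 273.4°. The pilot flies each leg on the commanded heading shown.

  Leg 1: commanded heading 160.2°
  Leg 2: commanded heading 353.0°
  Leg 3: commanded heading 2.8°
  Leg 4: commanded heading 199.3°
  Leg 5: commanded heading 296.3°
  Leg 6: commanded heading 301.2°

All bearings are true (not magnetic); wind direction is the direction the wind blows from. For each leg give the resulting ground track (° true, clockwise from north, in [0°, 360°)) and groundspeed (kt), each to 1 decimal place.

Leg 1: track=155.8°, groundspeed=203.7 kt
Leg 2: track=358.0°, groundspeed=194.0 kt
Leg 3: track=7.8°, groundspeed=197.0 kt
Leg 4: track=194.4°, groundspeed=192.4 kt
Leg 5: track=298.4°, groundspeed=180.8 kt
Leg 6: track=303.7°, groundspeed=181.4 kt

Leg 1: heading 160.2°; drift -4.4° → track 155.8°, groundspeed 203.7 kt
Leg 2: heading 353.0°; drift +5.0° → track 358.0°, groundspeed 194.0 kt
Leg 3: heading 2.8°; drift +5.0° → track 7.8°, groundspeed 197.0 kt
Leg 4: heading 199.3°; drift -4.9° → track 194.4°, groundspeed 192.4 kt
Leg 5: heading 296.3°; drift +2.1° → track 298.4°, groundspeed 180.8 kt
Leg 6: heading 301.2°; drift +2.5° → track 303.7°, groundspeed 181.4 kt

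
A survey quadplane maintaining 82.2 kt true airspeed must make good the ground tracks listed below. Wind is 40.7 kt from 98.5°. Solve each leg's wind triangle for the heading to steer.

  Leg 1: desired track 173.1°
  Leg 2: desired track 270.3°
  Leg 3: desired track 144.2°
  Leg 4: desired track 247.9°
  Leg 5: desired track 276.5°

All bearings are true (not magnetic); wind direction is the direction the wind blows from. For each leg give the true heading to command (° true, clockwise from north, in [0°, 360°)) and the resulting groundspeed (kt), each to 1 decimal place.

Leg 1: desired track 173.1°; wind correction -28.5° → command heading 144.6°, groundspeed 61.4 kt
Leg 2: desired track 270.3°; wind correction -4.0° → command heading 266.3°, groundspeed 122.3 kt
Leg 3: desired track 144.2°; wind correction -20.8° → command heading 123.4°, groundspeed 48.4 kt
Leg 4: desired track 247.9°; wind correction -14.6° → command heading 233.3°, groundspeed 114.6 kt
Leg 5: desired track 276.5°; wind correction -1.0° → command heading 275.5°, groundspeed 122.9 kt

Leg 1: heading=144.6°, groundspeed=61.4 kt
Leg 2: heading=266.3°, groundspeed=122.3 kt
Leg 3: heading=123.4°, groundspeed=48.4 kt
Leg 4: heading=233.3°, groundspeed=114.6 kt
Leg 5: heading=275.5°, groundspeed=122.9 kt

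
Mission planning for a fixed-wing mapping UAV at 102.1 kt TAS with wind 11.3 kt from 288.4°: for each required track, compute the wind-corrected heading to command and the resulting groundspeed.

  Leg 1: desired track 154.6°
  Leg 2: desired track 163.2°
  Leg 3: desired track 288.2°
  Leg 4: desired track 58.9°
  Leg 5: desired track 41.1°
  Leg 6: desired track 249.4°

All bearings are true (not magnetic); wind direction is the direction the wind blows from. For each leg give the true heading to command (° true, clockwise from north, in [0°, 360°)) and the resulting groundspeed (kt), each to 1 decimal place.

Leg 1: heading=159.2°, groundspeed=109.6 kt
Leg 2: heading=168.4°, groundspeed=108.2 kt
Leg 3: heading=288.2°, groundspeed=90.8 kt
Leg 4: heading=54.1°, groundspeed=109.1 kt
Leg 5: heading=35.2°, groundspeed=105.9 kt
Leg 6: heading=253.4°, groundspeed=93.1 kt

Leg 1: desired track 154.6°; wind correction +4.6° → command heading 159.2°, groundspeed 109.6 kt
Leg 2: desired track 163.2°; wind correction +5.2° → command heading 168.4°, groundspeed 108.2 kt
Leg 3: desired track 288.2°; wind correction +0.0° → command heading 288.2°, groundspeed 90.8 kt
Leg 4: desired track 58.9°; wind correction -4.8° → command heading 54.1°, groundspeed 109.1 kt
Leg 5: desired track 41.1°; wind correction -5.9° → command heading 35.2°, groundspeed 105.9 kt
Leg 6: desired track 249.4°; wind correction +4.0° → command heading 253.4°, groundspeed 93.1 kt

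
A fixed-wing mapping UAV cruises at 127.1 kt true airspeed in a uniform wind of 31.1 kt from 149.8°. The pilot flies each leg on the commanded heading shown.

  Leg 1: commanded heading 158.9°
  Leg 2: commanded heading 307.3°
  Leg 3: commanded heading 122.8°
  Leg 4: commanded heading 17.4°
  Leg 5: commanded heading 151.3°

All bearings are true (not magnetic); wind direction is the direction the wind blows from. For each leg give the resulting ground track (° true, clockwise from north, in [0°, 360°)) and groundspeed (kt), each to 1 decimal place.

Leg 1: track=161.8°, groundspeed=96.5 kt
Leg 2: track=311.7°, groundspeed=156.3 kt
Leg 3: track=114.7°, groundspeed=100.4 kt
Leg 4: track=8.6°, groundspeed=149.8 kt
Leg 5: track=151.8°, groundspeed=96.0 kt

Leg 1: heading 158.9°; drift +2.9° → track 161.8°, groundspeed 96.5 kt
Leg 2: heading 307.3°; drift +4.4° → track 311.7°, groundspeed 156.3 kt
Leg 3: heading 122.8°; drift -8.1° → track 114.7°, groundspeed 100.4 kt
Leg 4: heading 17.4°; drift -8.8° → track 8.6°, groundspeed 149.8 kt
Leg 5: heading 151.3°; drift +0.5° → track 151.8°, groundspeed 96.0 kt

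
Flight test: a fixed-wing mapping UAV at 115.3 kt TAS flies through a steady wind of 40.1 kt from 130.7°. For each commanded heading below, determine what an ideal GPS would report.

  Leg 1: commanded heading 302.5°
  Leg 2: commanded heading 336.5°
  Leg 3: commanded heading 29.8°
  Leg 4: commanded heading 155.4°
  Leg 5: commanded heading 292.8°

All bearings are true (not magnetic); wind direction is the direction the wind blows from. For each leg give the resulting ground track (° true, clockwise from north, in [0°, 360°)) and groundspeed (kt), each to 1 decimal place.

Leg 1: track=304.6°, groundspeed=155.1 kt
Leg 2: track=329.9°, groundspeed=152.4 kt
Leg 3: track=12.0°, groundspeed=129.0 kt
Leg 4: track=167.4°, groundspeed=80.6 kt
Leg 5: track=297.4°, groundspeed=154.0 kt

Leg 1: heading 302.5°; drift +2.1° → track 304.6°, groundspeed 155.1 kt
Leg 2: heading 336.5°; drift -6.6° → track 329.9°, groundspeed 152.4 kt
Leg 3: heading 29.8°; drift -17.8° → track 12.0°, groundspeed 129.0 kt
Leg 4: heading 155.4°; drift +12.0° → track 167.4°, groundspeed 80.6 kt
Leg 5: heading 292.8°; drift +4.6° → track 297.4°, groundspeed 154.0 kt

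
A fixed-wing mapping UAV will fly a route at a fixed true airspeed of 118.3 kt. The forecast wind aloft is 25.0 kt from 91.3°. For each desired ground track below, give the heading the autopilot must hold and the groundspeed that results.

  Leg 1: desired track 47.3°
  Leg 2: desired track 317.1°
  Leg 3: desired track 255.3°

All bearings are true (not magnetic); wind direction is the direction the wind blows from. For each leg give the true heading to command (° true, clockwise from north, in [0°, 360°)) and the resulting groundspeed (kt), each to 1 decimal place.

Leg 1: heading=55.7°, groundspeed=99.0 kt
Leg 2: heading=325.8°, groundspeed=134.4 kt
Leg 3: heading=252.0°, groundspeed=142.1 kt

Leg 1: desired track 47.3°; wind correction +8.4° → command heading 55.7°, groundspeed 99.0 kt
Leg 2: desired track 317.1°; wind correction +8.7° → command heading 325.8°, groundspeed 134.4 kt
Leg 3: desired track 255.3°; wind correction -3.3° → command heading 252.0°, groundspeed 142.1 kt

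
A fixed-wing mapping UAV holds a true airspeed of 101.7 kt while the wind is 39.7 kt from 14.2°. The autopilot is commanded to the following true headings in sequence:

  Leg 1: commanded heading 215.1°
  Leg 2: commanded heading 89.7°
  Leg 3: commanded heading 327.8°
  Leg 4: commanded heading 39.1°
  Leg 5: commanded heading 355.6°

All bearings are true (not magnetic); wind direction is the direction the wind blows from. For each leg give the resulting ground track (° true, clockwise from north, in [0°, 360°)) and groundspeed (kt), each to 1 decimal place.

Leg 1: track=209.3°, groundspeed=139.5 kt
Leg 2: track=112.4°, groundspeed=99.5 kt
Leg 3: track=306.7°, groundspeed=79.7 kt
Leg 4: track=53.4°, groundspeed=67.8 kt
Leg 5: track=344.4°, groundspeed=65.3 kt

Leg 1: heading 215.1°; drift -5.8° → track 209.3°, groundspeed 139.5 kt
Leg 2: heading 89.7°; drift +22.7° → track 112.4°, groundspeed 99.5 kt
Leg 3: heading 327.8°; drift -21.1° → track 306.7°, groundspeed 79.7 kt
Leg 4: heading 39.1°; drift +14.3° → track 53.4°, groundspeed 67.8 kt
Leg 5: heading 355.6°; drift -11.2° → track 344.4°, groundspeed 65.3 kt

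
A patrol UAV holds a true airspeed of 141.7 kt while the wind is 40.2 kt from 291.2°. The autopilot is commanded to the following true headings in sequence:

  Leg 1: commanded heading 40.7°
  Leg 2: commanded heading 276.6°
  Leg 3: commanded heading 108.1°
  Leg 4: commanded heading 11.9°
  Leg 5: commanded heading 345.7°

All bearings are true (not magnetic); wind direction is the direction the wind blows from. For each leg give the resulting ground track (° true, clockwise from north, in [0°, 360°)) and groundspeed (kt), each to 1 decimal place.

Leg 1: heading 40.7°; drift +13.7° → track 54.4°, groundspeed 159.7 kt
Leg 2: heading 276.6°; drift -5.6° → track 271.0°, groundspeed 103.3 kt
Leg 3: heading 108.1°; drift +0.7° → track 108.8°, groundspeed 181.9 kt
Leg 4: heading 11.9°; drift +16.4° → track 28.3°, groundspeed 140.9 kt
Leg 5: heading 345.7°; drift +15.5° → track 1.2°, groundspeed 122.8 kt

Leg 1: track=54.4°, groundspeed=159.7 kt
Leg 2: track=271.0°, groundspeed=103.3 kt
Leg 3: track=108.8°, groundspeed=181.9 kt
Leg 4: track=28.3°, groundspeed=140.9 kt
Leg 5: track=1.2°, groundspeed=122.8 kt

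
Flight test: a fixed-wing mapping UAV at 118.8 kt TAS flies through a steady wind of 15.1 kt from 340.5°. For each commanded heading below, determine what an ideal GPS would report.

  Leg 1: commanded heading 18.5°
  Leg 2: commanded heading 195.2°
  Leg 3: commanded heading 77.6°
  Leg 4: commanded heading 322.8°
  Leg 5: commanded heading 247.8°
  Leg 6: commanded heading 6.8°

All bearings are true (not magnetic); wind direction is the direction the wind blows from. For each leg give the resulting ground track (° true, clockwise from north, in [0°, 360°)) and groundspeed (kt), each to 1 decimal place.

Leg 1: track=23.5°, groundspeed=107.3 kt
Leg 2: track=191.5°, groundspeed=131.5 kt
Leg 3: track=84.7°, groundspeed=121.6 kt
Leg 4: track=320.3°, groundspeed=104.5 kt
Leg 5: track=240.6°, groundspeed=120.5 kt
Leg 6: track=10.4°, groundspeed=105.5 kt

Leg 1: heading 18.5°; drift +5.0° → track 23.5°, groundspeed 107.3 kt
Leg 2: heading 195.2°; drift -3.7° → track 191.5°, groundspeed 131.5 kt
Leg 3: heading 77.6°; drift +7.1° → track 84.7°, groundspeed 121.6 kt
Leg 4: heading 322.8°; drift -2.5° → track 320.3°, groundspeed 104.5 kt
Leg 5: heading 247.8°; drift -7.2° → track 240.6°, groundspeed 120.5 kt
Leg 6: heading 6.8°; drift +3.6° → track 10.4°, groundspeed 105.5 kt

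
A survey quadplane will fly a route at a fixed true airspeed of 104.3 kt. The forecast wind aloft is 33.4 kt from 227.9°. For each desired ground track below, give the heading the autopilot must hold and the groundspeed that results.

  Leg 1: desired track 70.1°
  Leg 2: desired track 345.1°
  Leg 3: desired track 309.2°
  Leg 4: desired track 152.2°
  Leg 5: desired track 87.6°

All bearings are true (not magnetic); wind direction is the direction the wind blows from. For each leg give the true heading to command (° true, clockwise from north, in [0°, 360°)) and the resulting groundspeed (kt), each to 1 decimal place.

Leg 1: desired track 70.1°; wind correction +6.9° → command heading 77.0°, groundspeed 134.5 kt
Leg 2: desired track 345.1°; wind correction -16.5° → command heading 328.6°, groundspeed 115.2 kt
Leg 3: desired track 309.2°; wind correction -18.5° → command heading 290.7°, groundspeed 93.9 kt
Leg 4: desired track 152.2°; wind correction +18.1° → command heading 170.3°, groundspeed 90.9 kt
Leg 5: desired track 87.6°; wind correction +11.8° → command heading 99.4°, groundspeed 127.8 kt

Leg 1: heading=77.0°, groundspeed=134.5 kt
Leg 2: heading=328.6°, groundspeed=115.2 kt
Leg 3: heading=290.7°, groundspeed=93.9 kt
Leg 4: heading=170.3°, groundspeed=90.9 kt
Leg 5: heading=99.4°, groundspeed=127.8 kt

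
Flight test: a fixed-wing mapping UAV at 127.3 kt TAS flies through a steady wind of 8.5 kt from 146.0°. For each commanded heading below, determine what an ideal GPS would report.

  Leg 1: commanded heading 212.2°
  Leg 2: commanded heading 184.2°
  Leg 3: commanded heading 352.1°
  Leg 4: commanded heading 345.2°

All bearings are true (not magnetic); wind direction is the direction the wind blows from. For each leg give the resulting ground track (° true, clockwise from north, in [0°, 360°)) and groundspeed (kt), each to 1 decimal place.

Leg 1: heading 212.2°; drift +3.6° → track 215.8°, groundspeed 124.1 kt
Leg 2: heading 184.2°; drift +2.5° → track 186.7°, groundspeed 120.7 kt
Leg 3: heading 352.1°; drift -1.6° → track 350.5°, groundspeed 135.0 kt
Leg 4: heading 345.2°; drift -1.2° → track 344.0°, groundspeed 135.4 kt

Leg 1: track=215.8°, groundspeed=124.1 kt
Leg 2: track=186.7°, groundspeed=120.7 kt
Leg 3: track=350.5°, groundspeed=135.0 kt
Leg 4: track=344.0°, groundspeed=135.4 kt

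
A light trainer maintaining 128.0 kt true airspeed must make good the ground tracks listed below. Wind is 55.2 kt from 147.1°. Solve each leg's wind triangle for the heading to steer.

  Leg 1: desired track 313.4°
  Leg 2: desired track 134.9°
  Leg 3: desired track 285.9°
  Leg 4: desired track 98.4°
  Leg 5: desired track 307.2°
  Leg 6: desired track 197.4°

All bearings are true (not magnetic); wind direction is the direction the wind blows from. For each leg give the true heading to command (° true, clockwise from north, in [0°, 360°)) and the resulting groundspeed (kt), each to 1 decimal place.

Leg 1: heading=307.5°, groundspeed=181.0 kt
Leg 2: heading=140.1°, groundspeed=73.5 kt
Leg 3: heading=269.4°, groundspeed=164.3 kt
Leg 4: heading=117.3°, groundspeed=84.7 kt
Leg 5: heading=298.8°, groundspeed=178.5 kt
Leg 6: heading=178.0°, groundspeed=85.5 kt

Leg 1: desired track 313.4°; wind correction -5.9° → command heading 307.5°, groundspeed 181.0 kt
Leg 2: desired track 134.9°; wind correction +5.2° → command heading 140.1°, groundspeed 73.5 kt
Leg 3: desired track 285.9°; wind correction -16.5° → command heading 269.4°, groundspeed 164.3 kt
Leg 4: desired track 98.4°; wind correction +18.9° → command heading 117.3°, groundspeed 84.7 kt
Leg 5: desired track 307.2°; wind correction -8.4° → command heading 298.8°, groundspeed 178.5 kt
Leg 6: desired track 197.4°; wind correction -19.4° → command heading 178.0°, groundspeed 85.5 kt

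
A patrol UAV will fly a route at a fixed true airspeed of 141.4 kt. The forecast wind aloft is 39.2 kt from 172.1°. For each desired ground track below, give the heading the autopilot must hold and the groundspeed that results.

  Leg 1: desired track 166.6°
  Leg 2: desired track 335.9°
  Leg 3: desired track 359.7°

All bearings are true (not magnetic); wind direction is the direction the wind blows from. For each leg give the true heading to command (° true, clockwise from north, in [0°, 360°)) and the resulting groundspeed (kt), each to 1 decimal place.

Leg 1: desired track 166.6°; wind correction +1.5° → command heading 168.1°, groundspeed 102.3 kt
Leg 2: desired track 335.9°; wind correction -4.4° → command heading 331.5°, groundspeed 178.6 kt
Leg 3: desired track 359.7°; wind correction +2.1° → command heading 1.8°, groundspeed 180.2 kt

Leg 1: heading=168.1°, groundspeed=102.3 kt
Leg 2: heading=331.5°, groundspeed=178.6 kt
Leg 3: heading=1.8°, groundspeed=180.2 kt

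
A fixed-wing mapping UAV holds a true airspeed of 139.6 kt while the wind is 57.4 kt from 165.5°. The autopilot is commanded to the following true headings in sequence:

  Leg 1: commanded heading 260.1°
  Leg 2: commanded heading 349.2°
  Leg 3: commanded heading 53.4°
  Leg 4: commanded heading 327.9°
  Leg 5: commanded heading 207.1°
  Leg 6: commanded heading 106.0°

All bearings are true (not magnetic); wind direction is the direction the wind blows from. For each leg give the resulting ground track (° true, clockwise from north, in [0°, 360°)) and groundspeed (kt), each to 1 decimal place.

Leg 1: track=281.7°, groundspeed=155.1 kt
Leg 2: track=348.1°, groundspeed=196.9 kt
Leg 3: track=35.1°, groundspeed=169.7 kt
Leg 4: track=333.0°, groundspeed=195.1 kt
Leg 5: track=228.6°, groundspeed=103.9 kt
Leg 6: track=81.9°, groundspeed=121.0 kt

Leg 1: heading 260.1°; drift +21.6° → track 281.7°, groundspeed 155.1 kt
Leg 2: heading 349.2°; drift -1.1° → track 348.1°, groundspeed 196.9 kt
Leg 3: heading 53.4°; drift -18.3° → track 35.1°, groundspeed 169.7 kt
Leg 4: heading 327.9°; drift +5.1° → track 333.0°, groundspeed 195.1 kt
Leg 5: heading 207.1°; drift +21.5° → track 228.6°, groundspeed 103.9 kt
Leg 6: heading 106.0°; drift -24.1° → track 81.9°, groundspeed 121.0 kt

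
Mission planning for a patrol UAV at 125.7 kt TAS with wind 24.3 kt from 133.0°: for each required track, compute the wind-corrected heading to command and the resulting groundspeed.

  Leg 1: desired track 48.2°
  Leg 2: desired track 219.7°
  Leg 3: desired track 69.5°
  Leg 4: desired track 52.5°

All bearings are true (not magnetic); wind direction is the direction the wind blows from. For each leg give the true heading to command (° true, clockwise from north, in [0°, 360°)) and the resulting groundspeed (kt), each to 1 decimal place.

Leg 1: heading=59.3°, groundspeed=121.1 kt
Leg 2: heading=208.6°, groundspeed=121.9 kt
Leg 3: heading=79.5°, groundspeed=113.0 kt
Leg 4: heading=63.5°, groundspeed=119.4 kt

Leg 1: desired track 48.2°; wind correction +11.1° → command heading 59.3°, groundspeed 121.1 kt
Leg 2: desired track 219.7°; wind correction -11.1° → command heading 208.6°, groundspeed 121.9 kt
Leg 3: desired track 69.5°; wind correction +10.0° → command heading 79.5°, groundspeed 113.0 kt
Leg 4: desired track 52.5°; wind correction +11.0° → command heading 63.5°, groundspeed 119.4 kt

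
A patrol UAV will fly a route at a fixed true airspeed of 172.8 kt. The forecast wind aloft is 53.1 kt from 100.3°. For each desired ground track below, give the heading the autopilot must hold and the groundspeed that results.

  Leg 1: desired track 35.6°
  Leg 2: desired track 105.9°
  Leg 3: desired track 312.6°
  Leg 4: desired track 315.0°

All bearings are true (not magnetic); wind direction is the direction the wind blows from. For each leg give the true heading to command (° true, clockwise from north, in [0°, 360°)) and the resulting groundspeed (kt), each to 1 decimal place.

Leg 1: desired track 35.6°; wind correction +16.1° → command heading 51.7°, groundspeed 143.3 kt
Leg 2: desired track 105.9°; wind correction -1.7° → command heading 104.2°, groundspeed 119.9 kt
Leg 3: desired track 312.6°; wind correction +9.5° → command heading 322.1°, groundspeed 215.3 kt
Leg 4: desired track 315.0°; wind correction +10.1° → command heading 325.1°, groundspeed 213.8 kt

Leg 1: heading=51.7°, groundspeed=143.3 kt
Leg 2: heading=104.2°, groundspeed=119.9 kt
Leg 3: heading=322.1°, groundspeed=215.3 kt
Leg 4: heading=325.1°, groundspeed=213.8 kt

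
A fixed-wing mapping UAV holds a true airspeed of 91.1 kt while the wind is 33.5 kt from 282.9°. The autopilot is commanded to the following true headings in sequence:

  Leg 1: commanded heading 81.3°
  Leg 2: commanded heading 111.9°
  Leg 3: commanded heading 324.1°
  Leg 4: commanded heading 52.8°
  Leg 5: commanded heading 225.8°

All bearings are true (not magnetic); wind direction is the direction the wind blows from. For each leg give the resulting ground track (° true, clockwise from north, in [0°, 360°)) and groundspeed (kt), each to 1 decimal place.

Leg 1: track=87.1°, groundspeed=122.9 kt
Leg 2: track=109.5°, groundspeed=124.3 kt
Leg 3: track=342.6°, groundspeed=69.5 kt
Leg 4: track=65.7°, groundspeed=115.5 kt
Leg 5: track=204.7°, groundspeed=78.1 kt

Leg 1: heading 81.3°; drift +5.8° → track 87.1°, groundspeed 122.9 kt
Leg 2: heading 111.9°; drift -2.4° → track 109.5°, groundspeed 124.3 kt
Leg 3: heading 324.1°; drift +18.5° → track 342.6°, groundspeed 69.5 kt
Leg 4: heading 52.8°; drift +12.9° → track 65.7°, groundspeed 115.5 kt
Leg 5: heading 225.8°; drift -21.1° → track 204.7°, groundspeed 78.1 kt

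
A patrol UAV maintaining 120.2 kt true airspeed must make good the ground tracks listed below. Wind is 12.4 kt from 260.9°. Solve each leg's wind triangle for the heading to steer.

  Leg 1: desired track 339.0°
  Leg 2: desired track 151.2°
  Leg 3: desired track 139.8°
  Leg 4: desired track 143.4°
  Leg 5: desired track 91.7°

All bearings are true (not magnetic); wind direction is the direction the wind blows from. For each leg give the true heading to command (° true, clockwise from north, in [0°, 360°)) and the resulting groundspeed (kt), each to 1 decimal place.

Leg 1: heading=333.2°, groundspeed=117.0 kt
Leg 2: heading=156.8°, groundspeed=123.8 kt
Leg 3: heading=144.9°, groundspeed=126.1 kt
Leg 4: heading=148.7°, groundspeed=125.4 kt
Leg 5: heading=92.8°, groundspeed=132.4 kt

Leg 1: desired track 339.0°; wind correction -5.8° → command heading 333.2°, groundspeed 117.0 kt
Leg 2: desired track 151.2°; wind correction +5.6° → command heading 156.8°, groundspeed 123.8 kt
Leg 3: desired track 139.8°; wind correction +5.1° → command heading 144.9°, groundspeed 126.1 kt
Leg 4: desired track 143.4°; wind correction +5.3° → command heading 148.7°, groundspeed 125.4 kt
Leg 5: desired track 91.7°; wind correction +1.1° → command heading 92.8°, groundspeed 132.4 kt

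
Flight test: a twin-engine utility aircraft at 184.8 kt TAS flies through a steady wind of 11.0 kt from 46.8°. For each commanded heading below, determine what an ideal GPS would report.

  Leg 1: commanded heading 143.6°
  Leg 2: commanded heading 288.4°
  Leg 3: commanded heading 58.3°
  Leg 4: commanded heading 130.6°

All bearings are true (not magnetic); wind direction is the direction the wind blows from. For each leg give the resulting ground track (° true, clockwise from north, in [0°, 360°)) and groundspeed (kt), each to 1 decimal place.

Leg 1: heading 143.6°; drift +3.4° → track 147.0°, groundspeed 186.4 kt
Leg 2: heading 288.4°; drift -2.9° → track 285.5°, groundspeed 190.3 kt
Leg 3: heading 58.3°; drift +0.7° → track 59.0°, groundspeed 174.0 kt
Leg 4: heading 130.6°; drift +3.4° → track 134.0°, groundspeed 183.9 kt

Leg 1: track=147.0°, groundspeed=186.4 kt
Leg 2: track=285.5°, groundspeed=190.3 kt
Leg 3: track=59.0°, groundspeed=174.0 kt
Leg 4: track=134.0°, groundspeed=183.9 kt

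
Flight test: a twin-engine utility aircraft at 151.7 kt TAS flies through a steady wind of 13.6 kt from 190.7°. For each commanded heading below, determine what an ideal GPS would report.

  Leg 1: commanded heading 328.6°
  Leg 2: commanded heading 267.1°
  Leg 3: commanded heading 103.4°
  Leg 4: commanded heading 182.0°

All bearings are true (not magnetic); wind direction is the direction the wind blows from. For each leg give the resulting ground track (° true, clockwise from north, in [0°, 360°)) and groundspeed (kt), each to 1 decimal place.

Leg 1: heading 328.6°; drift +3.2° → track 331.8°, groundspeed 162.0 kt
Leg 2: heading 267.1°; drift +5.1° → track 272.2°, groundspeed 149.1 kt
Leg 3: heading 103.4°; drift -5.1° → track 98.3°, groundspeed 151.7 kt
Leg 4: heading 182.0°; drift -0.9° → track 181.1°, groundspeed 138.3 kt

Leg 1: track=331.8°, groundspeed=162.0 kt
Leg 2: track=272.2°, groundspeed=149.1 kt
Leg 3: track=98.3°, groundspeed=151.7 kt
Leg 4: track=181.1°, groundspeed=138.3 kt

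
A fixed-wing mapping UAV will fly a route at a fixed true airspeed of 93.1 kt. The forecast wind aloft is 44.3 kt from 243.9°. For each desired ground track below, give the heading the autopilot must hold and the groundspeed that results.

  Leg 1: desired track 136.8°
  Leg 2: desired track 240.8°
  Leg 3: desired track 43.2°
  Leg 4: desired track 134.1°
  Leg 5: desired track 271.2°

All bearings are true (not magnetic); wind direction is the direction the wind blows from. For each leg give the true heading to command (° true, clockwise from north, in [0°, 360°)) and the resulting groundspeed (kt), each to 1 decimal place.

Leg 1: heading=163.9°, groundspeed=95.9 kt
Leg 2: heading=242.3°, groundspeed=48.8 kt
Leg 3: heading=33.5°, groundspeed=133.2 kt
Leg 4: heading=160.7°, groundspeed=98.3 kt
Leg 5: heading=258.6°, groundspeed=51.5 kt

Leg 1: desired track 136.8°; wind correction +27.1° → command heading 163.9°, groundspeed 95.9 kt
Leg 2: desired track 240.8°; wind correction +1.5° → command heading 242.3°, groundspeed 48.8 kt
Leg 3: desired track 43.2°; wind correction -9.7° → command heading 33.5°, groundspeed 133.2 kt
Leg 4: desired track 134.1°; wind correction +26.6° → command heading 160.7°, groundspeed 98.3 kt
Leg 5: desired track 271.2°; wind correction -12.6° → command heading 258.6°, groundspeed 51.5 kt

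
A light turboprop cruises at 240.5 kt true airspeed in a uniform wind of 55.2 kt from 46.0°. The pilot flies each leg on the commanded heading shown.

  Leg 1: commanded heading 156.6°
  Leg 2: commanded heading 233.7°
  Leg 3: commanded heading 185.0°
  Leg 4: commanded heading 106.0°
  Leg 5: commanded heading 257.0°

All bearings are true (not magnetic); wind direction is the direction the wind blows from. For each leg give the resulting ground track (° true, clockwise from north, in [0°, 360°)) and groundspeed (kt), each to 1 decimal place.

Leg 1: heading 156.6°; drift +11.2° → track 167.8°, groundspeed 265.0 kt
Leg 2: heading 233.7°; drift -1.4° → track 232.3°, groundspeed 295.3 kt
Leg 3: heading 185.0°; drift +7.3° → track 192.3°, groundspeed 284.5 kt
Leg 4: heading 106.0°; drift +12.7° → track 118.7°, groundspeed 218.2 kt
Leg 5: heading 257.0°; drift -5.6° → track 251.4°, groundspeed 289.2 kt

Leg 1: track=167.8°, groundspeed=265.0 kt
Leg 2: track=232.3°, groundspeed=295.3 kt
Leg 3: track=192.3°, groundspeed=284.5 kt
Leg 4: track=118.7°, groundspeed=218.2 kt
Leg 5: track=251.4°, groundspeed=289.2 kt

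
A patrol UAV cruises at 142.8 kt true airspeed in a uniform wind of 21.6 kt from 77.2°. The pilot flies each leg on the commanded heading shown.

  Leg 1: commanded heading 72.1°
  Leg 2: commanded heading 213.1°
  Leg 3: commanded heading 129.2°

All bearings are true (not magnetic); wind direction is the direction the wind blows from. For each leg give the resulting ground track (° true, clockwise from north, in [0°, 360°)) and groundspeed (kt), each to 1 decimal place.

Leg 1: heading 72.1°; drift -0.9° → track 71.2°, groundspeed 121.3 kt
Leg 2: heading 213.1°; drift +5.4° → track 218.5°, groundspeed 159.0 kt
Leg 3: heading 129.2°; drift +7.5° → track 136.7°, groundspeed 130.6 kt

Leg 1: track=71.2°, groundspeed=121.3 kt
Leg 2: track=218.5°, groundspeed=159.0 kt
Leg 3: track=136.7°, groundspeed=130.6 kt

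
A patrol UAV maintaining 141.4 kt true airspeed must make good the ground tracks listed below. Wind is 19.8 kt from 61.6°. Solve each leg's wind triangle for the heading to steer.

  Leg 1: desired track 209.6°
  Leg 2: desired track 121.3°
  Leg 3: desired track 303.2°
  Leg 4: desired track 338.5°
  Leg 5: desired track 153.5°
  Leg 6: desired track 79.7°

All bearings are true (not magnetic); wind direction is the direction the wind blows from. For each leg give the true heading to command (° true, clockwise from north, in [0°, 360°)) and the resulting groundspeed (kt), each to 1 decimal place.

Leg 1: heading=205.3°, groundspeed=157.8 kt
Leg 2: heading=114.4°, groundspeed=130.4 kt
Leg 3: heading=310.3°, groundspeed=149.7 kt
Leg 4: heading=346.5°, groundspeed=137.6 kt
Leg 5: heading=145.5°, groundspeed=140.7 kt
Leg 6: heading=77.2°, groundspeed=122.4 kt

Leg 1: desired track 209.6°; wind correction -4.3° → command heading 205.3°, groundspeed 157.8 kt
Leg 2: desired track 121.3°; wind correction -6.9° → command heading 114.4°, groundspeed 130.4 kt
Leg 3: desired track 303.2°; wind correction +7.1° → command heading 310.3°, groundspeed 149.7 kt
Leg 4: desired track 338.5°; wind correction +8.0° → command heading 346.5°, groundspeed 137.6 kt
Leg 5: desired track 153.5°; wind correction -8.0° → command heading 145.5°, groundspeed 140.7 kt
Leg 6: desired track 79.7°; wind correction -2.5° → command heading 77.2°, groundspeed 122.4 kt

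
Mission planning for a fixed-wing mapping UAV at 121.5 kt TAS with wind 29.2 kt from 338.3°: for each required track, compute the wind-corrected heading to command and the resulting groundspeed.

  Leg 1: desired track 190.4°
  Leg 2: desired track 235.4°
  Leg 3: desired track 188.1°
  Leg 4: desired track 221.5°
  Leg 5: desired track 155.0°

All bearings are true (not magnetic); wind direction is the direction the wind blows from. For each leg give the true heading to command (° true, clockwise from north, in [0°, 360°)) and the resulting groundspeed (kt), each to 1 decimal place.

Leg 1: desired track 190.4°; wind correction +7.3° → command heading 197.7°, groundspeed 145.2 kt
Leg 2: desired track 235.4°; wind correction +13.5° → command heading 248.9°, groundspeed 124.6 kt
Leg 3: desired track 188.1°; wind correction +6.9° → command heading 195.0°, groundspeed 146.0 kt
Leg 4: desired track 221.5°; wind correction +12.4° → command heading 233.9°, groundspeed 131.8 kt
Leg 5: desired track 155.0°; wind correction -0.8° → command heading 154.2°, groundspeed 150.6 kt

Leg 1: heading=197.7°, groundspeed=145.2 kt
Leg 2: heading=248.9°, groundspeed=124.6 kt
Leg 3: heading=195.0°, groundspeed=146.0 kt
Leg 4: heading=233.9°, groundspeed=131.8 kt
Leg 5: heading=154.2°, groundspeed=150.6 kt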